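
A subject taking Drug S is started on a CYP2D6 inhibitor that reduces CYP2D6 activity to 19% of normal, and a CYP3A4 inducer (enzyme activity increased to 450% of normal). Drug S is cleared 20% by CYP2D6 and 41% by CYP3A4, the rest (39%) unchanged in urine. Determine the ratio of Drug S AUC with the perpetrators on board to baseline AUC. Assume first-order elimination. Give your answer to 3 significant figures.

The CYP2D6 pathway (20% of clearance) falls to 0.19× activity: 0.2 × 0.19 = 0.038.
The CYP3A4 pathway (41% of clearance) rises to 4.5× activity: 0.41 × 4.5 = 1.845.
Non-CYP routes (39%) are unchanged.
CL_new/CL_old = 0.038 + 1.845 + 0.39 = 2.273.
Net AUC ratio = 1 / 2.273 = 0.440.

0.440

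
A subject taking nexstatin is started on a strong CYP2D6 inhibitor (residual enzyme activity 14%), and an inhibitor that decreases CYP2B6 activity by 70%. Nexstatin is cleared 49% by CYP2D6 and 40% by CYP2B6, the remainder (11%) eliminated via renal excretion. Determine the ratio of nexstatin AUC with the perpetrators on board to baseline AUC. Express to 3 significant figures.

3.35

The CYP2D6 pathway (49% of clearance) falls to 0.14× activity: 0.49 × 0.14 = 0.0686.
The CYP2B6 pathway (40% of clearance) is reduced to 0.3× activity: 0.4 × 0.3 = 0.12.
Non-CYP routes (11%) are unchanged.
CL_new/CL_old = 0.0686 + 0.12 + 0.11 = 0.2986.
Net AUC ratio = 1 / 0.2986 = 3.35.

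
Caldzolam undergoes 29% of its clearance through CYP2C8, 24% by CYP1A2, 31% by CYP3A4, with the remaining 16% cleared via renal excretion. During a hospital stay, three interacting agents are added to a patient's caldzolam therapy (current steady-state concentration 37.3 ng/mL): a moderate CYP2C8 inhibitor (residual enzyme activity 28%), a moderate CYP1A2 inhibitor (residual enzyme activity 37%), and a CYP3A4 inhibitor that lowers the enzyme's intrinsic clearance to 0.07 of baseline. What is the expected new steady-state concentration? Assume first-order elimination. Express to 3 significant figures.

The CYP2C8 pathway (29% of clearance) drops to 0.28× activity: 0.29 × 0.28 = 0.0812.
The CYP1A2 pathway (24% of clearance) is reduced to 0.37× activity: 0.24 × 0.37 = 0.0888.
The CYP3A4 pathway (31% of clearance) falls to 0.07× activity: 0.31 × 0.07 = 0.0217.
The remaining 16% of clearance is unaffected.
Relative clearance = 0.0812 + 0.0888 + 0.0217 + 0.16 = 0.3517.
Steady-state concentration ∝ 1/CL: new value = 37.3 / 0.3517 = 106 ng/mL.

106 ng/mL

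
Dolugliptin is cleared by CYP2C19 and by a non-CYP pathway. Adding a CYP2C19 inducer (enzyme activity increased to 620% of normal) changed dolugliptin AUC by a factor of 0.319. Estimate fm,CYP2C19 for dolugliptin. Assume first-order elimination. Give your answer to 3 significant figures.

0.411

Let x = fm,CYP2C19. Because AUC ∝ 1/CL, relative clearance rose to 1/0.319 = 3.135.
Only the CYP2C19 route changed, so 3.135 = x·6.2 + (1 − x), giving x = 0.411.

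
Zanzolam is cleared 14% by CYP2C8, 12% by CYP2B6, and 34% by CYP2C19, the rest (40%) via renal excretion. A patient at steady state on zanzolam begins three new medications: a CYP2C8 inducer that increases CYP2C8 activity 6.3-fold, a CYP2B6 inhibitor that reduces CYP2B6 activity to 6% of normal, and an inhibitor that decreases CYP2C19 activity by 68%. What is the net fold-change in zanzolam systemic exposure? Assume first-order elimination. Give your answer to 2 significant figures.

0.72

The CYP2C8 pathway (14% of clearance) increases to 6.3× activity: 0.14 × 6.3 = 0.882.
The CYP2B6 pathway (12% of clearance) drops to 0.06× activity: 0.12 × 0.06 = 0.0072.
The CYP2C19 pathway (34% of clearance) drops to 0.32× activity: 0.34 × 0.32 = 0.1088.
Non-CYP routes (40%) are unchanged.
Relative clearance = 0.882 + 0.0072 + 0.1088 + 0.4 = 1.398.
Because systemic exposure varies inversely with clearance, the combined effect is 1 / 1.398 = 0.72.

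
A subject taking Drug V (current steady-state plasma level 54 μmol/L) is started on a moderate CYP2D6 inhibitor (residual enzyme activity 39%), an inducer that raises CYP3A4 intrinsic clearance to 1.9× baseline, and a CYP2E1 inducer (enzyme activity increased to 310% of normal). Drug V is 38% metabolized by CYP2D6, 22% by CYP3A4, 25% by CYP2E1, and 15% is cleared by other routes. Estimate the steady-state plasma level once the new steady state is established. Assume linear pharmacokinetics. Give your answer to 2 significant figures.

The CYP2D6 pathway (38% of clearance) drops to 0.39× activity: 0.38 × 0.39 = 0.1482.
The CYP3A4 pathway (22% of clearance) rises to 1.9× activity: 0.22 × 1.9 = 0.418.
The CYP2E1 pathway (25% of clearance) increases to 3.1× activity: 0.25 × 3.1 = 0.775.
The remaining 15% of clearance is unaffected.
Relative clearance = 0.1482 + 0.418 + 0.775 + 0.15 = 1.4912.
Dividing the baseline by the relative clearance: 54 / 1.4912 = 36 μmol/L.

36 μmol/L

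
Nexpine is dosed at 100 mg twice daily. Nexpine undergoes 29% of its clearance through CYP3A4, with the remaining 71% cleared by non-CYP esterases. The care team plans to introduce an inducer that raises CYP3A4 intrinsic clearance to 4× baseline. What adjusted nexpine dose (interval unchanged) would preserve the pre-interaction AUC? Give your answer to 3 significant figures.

187 mg

CYP3A4: 0.29 × 4 = 1.16
Other: 0.71 (unchanged)
New clearance relative to baseline: 1.16 + 0.71 = 1.87.
To maintain the same steady-state level, dose must scale with clearance: new dose = 100 × 1.87 = 187 mg.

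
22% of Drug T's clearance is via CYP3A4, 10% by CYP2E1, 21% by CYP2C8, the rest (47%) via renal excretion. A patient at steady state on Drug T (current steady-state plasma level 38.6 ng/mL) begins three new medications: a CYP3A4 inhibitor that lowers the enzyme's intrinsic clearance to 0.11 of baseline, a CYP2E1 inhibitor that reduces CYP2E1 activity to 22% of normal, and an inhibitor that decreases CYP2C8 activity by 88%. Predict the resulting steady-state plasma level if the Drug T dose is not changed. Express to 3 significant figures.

71.3 ng/mL

CYP3A4: 0.22 × 0.11 = 0.0242
CYP2E1: 0.1 × 0.22 = 0.022
CYP2C8: 0.21 × 0.12 = 0.0252
Other: 0.47 (unchanged)
New clearance relative to baseline: 0.0242 + 0.022 + 0.0252 + 0.47 = 0.5414.
New steady-state plasma level = 38.6 / 0.5414 = 71.3 ng/mL (concentration scales inversely with clearance).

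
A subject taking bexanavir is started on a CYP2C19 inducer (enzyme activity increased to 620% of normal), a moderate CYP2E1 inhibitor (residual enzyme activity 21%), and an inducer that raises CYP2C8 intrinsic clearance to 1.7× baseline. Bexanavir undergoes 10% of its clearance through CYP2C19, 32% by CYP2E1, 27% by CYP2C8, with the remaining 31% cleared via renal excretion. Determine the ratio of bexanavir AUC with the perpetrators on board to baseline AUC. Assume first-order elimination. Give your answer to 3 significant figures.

0.687

The CYP2C19 pathway (10% of clearance) increases to 6.2× activity: 0.1 × 6.2 = 0.62.
The CYP2E1 pathway (32% of clearance) is reduced to 0.21× activity: 0.32 × 0.21 = 0.0672.
The CYP2C8 pathway (27% of clearance) is boosted to 1.7× activity: 0.27 × 1.7 = 0.459.
Non-CYP routes (31%) are unchanged.
CL_new/CL_old = 0.62 + 0.0672 + 0.459 + 0.31 = 1.4562.
Because AUC varies inversely with clearance, the combined effect is 1 / 1.4562 = 0.687.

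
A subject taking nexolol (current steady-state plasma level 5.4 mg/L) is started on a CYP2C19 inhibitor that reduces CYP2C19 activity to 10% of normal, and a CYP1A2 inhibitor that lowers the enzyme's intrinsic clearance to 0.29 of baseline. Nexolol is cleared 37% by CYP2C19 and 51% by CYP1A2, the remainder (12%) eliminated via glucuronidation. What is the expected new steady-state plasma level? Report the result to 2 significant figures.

CYP2C19: 0.37 × 0.1 = 0.037
CYP1A2: 0.51 × 0.29 = 0.1479
Other: 0.12 (unchanged)
Relative clearance = 0.037 + 0.1479 + 0.12 = 0.3049.
Dividing the baseline by the relative clearance: 5.4 / 0.3049 = 18 mg/L.

18 mg/L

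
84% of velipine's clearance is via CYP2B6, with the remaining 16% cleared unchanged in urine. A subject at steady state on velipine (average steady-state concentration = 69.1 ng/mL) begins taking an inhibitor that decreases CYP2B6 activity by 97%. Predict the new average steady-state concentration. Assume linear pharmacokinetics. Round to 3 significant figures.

The CYP2B6 pathway (84% of clearance) is reduced to 0.03× activity: 0.84 × 0.03 = 0.0252.
The remaining 16% of clearance is unaffected.
CL_new/CL_old = 0.0252 + 0.16 = 0.1852.
New average steady-state concentration = baseline ÷ relative clearance = 69.1 / 0.1852 = 373 ng/mL.

373 ng/mL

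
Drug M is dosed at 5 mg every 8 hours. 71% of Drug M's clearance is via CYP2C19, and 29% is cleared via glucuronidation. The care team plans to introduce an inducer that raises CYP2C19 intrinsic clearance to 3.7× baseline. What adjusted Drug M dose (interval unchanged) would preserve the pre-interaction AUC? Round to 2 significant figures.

15 mg

The CYP2C19 pathway (71% of clearance) increases to 3.7× activity: 0.71 × 3.7 = 2.627.
The remaining 29% of clearance is unaffected.
CL_new/CL_old = 2.627 + 0.29 = 2.917.
To maintain the same steady-state level, dose must scale with clearance: new dose = 5 × 2.917 = 15 mg.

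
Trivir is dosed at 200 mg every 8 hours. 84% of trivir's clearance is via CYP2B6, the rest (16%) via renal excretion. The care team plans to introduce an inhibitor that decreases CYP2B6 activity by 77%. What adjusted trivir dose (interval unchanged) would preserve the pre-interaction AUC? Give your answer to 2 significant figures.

71 mg

CYP2B6: 0.84 × 0.23 = 0.1932
Other: 0.16 (unchanged)
Relative clearance = 0.1932 + 0.16 = 0.3532.
Css,avg = (dose rate)/CL, so holding Css fixed requires dose ∝ CL: 200 × 0.3532 = 71 mg.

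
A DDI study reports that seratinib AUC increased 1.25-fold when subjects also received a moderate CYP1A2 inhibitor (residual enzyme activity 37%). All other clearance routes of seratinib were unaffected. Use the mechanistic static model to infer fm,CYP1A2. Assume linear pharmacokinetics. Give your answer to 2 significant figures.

CL'/CL = 1 / 1.25 = 0.8
0.37·fm + (1 − fm) = 0.8
fm = (0.8 − 1) / (0.37 − 1) = 0.32

0.32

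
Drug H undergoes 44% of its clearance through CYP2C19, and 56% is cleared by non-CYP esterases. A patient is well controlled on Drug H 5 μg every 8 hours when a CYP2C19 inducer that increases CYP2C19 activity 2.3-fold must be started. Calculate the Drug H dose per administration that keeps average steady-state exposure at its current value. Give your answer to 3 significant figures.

CYP2C19: 0.44 × 2.3 = 1.012
Other: 0.56 (unchanged)
New clearance relative to baseline: 1.012 + 0.56 = 1.572.
Exposure is unchanged when dose changes in proportion to clearance. New dose = 5 μg × 1.572 = 7.86 μg.

7.86 μg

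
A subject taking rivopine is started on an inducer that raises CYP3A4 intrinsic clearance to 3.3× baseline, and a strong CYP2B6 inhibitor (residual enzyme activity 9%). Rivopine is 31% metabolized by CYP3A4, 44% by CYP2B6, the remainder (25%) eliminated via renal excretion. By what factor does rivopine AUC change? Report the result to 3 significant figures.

0.762

The CYP3A4 pathway (31% of clearance) rises to 3.3× activity: 0.31 × 3.3 = 1.023.
The CYP2B6 pathway (44% of clearance) drops to 0.09× activity: 0.44 × 0.09 = 0.0396.
Non-CYP routes (25%) are unchanged.
CL_new/CL_old = 1.023 + 0.0396 + 0.25 = 1.3126.
Because AUC varies inversely with clearance, the combined effect is 1 / 1.3126 = 0.762.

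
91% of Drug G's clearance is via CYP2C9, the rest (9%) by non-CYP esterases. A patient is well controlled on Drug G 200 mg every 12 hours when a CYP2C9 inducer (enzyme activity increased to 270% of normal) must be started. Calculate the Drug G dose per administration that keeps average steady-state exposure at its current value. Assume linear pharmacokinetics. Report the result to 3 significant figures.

The CYP2C9 pathway (91% of clearance) increases to 2.7× activity: 0.91 × 2.7 = 2.457.
Non-CYP routes (9%) are unchanged.
Relative clearance = 2.457 + 0.09 = 2.547.
Exposure is unchanged when dose changes in proportion to clearance. New dose = 200 mg × 2.547 = 509 mg.

509 mg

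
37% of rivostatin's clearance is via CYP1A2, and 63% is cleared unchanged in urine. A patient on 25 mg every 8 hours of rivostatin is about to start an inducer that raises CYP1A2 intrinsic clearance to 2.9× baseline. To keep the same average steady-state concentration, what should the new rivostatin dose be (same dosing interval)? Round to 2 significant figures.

43 mg

The CYP1A2 pathway (37% of clearance) rises to 2.9× activity: 0.37 × 2.9 = 1.073.
Non-CYP routes (63%) are unchanged.
New clearance relative to baseline: 1.073 + 0.63 = 1.703.
To maintain the same steady-state level, dose must scale with clearance: new dose = 25 × 1.703 = 43 mg.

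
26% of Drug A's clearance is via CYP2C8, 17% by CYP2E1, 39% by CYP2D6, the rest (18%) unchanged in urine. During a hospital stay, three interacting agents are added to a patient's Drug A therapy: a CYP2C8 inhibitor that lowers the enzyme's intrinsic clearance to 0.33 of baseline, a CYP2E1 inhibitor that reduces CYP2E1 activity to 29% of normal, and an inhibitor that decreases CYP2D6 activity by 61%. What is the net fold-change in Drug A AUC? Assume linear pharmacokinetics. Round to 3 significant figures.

2.14

The CYP2C8 pathway (26% of clearance) falls to 0.33× activity: 0.26 × 0.33 = 0.0858.
The CYP2E1 pathway (17% of clearance) drops to 0.29× activity: 0.17 × 0.29 = 0.0493.
The CYP2D6 pathway (39% of clearance) drops to 0.39× activity: 0.39 × 0.39 = 0.1521.
The remaining 18% of clearance is unaffected.
Relative clearance = 0.0858 + 0.0493 + 0.1521 + 0.18 = 0.4672.
AUC ∝ 1/CL: fold-change = 1 / 0.4672 = 2.14.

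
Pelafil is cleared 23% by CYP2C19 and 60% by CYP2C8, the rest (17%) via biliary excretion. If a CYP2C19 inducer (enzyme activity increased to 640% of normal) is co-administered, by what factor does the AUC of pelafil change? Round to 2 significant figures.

The CYP2C19 pathway (23% of clearance) is boosted to 6.4× activity: 0.23 × 6.4 = 1.472.
CYP2C8 (60%) and the residual 17% are unaffected.
CL_new/CL_old = 1.472 + 0.6 + 0.17 = 2.242.
AUC is inversely proportional to clearance, so the fold-change is 1 / 2.242 = 0.45.

0.45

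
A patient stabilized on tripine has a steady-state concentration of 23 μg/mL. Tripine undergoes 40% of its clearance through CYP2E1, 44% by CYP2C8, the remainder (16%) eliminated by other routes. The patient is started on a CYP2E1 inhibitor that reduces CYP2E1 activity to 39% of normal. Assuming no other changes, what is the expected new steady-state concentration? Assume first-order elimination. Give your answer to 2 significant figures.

30 μg/mL

The CYP2E1 pathway (40% of clearance) falls to 0.39× activity: 0.4 × 0.39 = 0.156.
CYP2C8 (44%) and the residual 16% are unaffected.
CL_new/CL_old = 0.156 + 0.44 + 0.16 = 0.756.
With dosing unchanged, steady-state concentration scales as 1/CL: 23 / 0.756 = 30 μg/mL.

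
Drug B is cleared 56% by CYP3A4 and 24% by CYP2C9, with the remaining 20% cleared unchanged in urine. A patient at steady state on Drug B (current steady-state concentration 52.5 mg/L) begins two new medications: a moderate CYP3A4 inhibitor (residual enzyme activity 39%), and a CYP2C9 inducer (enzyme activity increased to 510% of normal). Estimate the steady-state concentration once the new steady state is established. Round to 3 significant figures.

32.0 mg/L

The CYP3A4 pathway (56% of clearance) falls to 0.39× activity: 0.56 × 0.39 = 0.2184.
The CYP2C9 pathway (24% of clearance) is boosted to 5.1× activity: 0.24 × 5.1 = 1.224.
Non-CYP routes (20%) are unchanged.
New clearance relative to baseline: 0.2184 + 1.224 + 0.2 = 1.6424.
New steady-state concentration = 52.5 / 1.6424 = 32.0 mg/L (concentration scales inversely with clearance).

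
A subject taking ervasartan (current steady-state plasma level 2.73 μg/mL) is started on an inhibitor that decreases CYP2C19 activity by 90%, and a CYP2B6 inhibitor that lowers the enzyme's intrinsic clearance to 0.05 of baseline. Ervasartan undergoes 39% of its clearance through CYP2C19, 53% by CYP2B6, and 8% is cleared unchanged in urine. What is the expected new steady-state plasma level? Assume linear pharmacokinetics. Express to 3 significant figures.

The CYP2C19 pathway (39% of clearance) is reduced to 0.1× activity: 0.39 × 0.1 = 0.039.
The CYP2B6 pathway (53% of clearance) is reduced to 0.05× activity: 0.53 × 0.05 = 0.0265.
Non-CYP routes (8%) are unchanged.
CL_new/CL_old = 0.039 + 0.0265 + 0.08 = 0.1455.
Dividing the baseline by the relative clearance: 2.73 / 0.1455 = 18.8 μg/mL.

18.8 μg/mL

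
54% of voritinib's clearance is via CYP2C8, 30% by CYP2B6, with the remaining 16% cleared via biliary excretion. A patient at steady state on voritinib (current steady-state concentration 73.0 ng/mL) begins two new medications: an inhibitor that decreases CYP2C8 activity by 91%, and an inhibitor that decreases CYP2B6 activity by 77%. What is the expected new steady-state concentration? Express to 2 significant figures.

2.6 × 10² ng/mL

CYP2C8: 0.54 × 0.09 = 0.0486
CYP2B6: 0.3 × 0.23 = 0.069
Other: 0.16 (unchanged)
Relative clearance = 0.0486 + 0.069 + 0.16 = 0.2776.
Steady-state concentration ∝ 1/CL: new value = 73.0 / 0.2776 = 2.6 × 10² ng/mL.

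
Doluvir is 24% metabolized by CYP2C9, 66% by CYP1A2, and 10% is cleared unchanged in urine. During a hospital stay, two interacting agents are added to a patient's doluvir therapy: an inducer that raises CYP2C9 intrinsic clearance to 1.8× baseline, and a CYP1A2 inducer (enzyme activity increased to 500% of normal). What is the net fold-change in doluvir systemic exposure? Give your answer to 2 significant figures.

The CYP2C9 pathway (24% of clearance) rises to 1.8× activity: 0.24 × 1.8 = 0.432.
The CYP1A2 pathway (66% of clearance) increases to 5× activity: 0.66 × 5 = 3.3.
Non-CYP routes (10%) are unchanged.
New clearance relative to baseline: 0.432 + 3.3 + 0.1 = 3.832.
Systemic exposure ∝ 1/CL: fold-change = 1 / 3.832 = 0.26.

0.26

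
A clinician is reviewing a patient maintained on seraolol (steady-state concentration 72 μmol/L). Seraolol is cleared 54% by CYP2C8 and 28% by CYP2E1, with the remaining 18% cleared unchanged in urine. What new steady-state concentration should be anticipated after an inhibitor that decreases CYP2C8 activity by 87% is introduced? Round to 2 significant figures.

CYP2C8: 0.54 × 0.13 = 0.0702
CYP2E1: 0.28 (unchanged)
Other: 0.18 (unchanged)
CL_new/CL_old = 0.0702 + 0.28 + 0.18 = 0.5302.
With dosing unchanged, steady-state concentration scales as 1/CL: 72 / 0.5302 = 1.4 × 10² μmol/L.

1.4 × 10² μmol/L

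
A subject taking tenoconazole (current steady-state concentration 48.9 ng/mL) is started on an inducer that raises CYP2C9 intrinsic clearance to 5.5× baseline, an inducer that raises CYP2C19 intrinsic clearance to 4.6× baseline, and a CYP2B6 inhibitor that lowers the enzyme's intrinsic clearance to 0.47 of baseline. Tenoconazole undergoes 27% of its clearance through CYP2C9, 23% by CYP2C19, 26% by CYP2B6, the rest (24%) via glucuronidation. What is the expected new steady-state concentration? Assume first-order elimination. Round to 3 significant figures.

16.8 ng/mL

CYP2C9: 0.27 × 5.5 = 1.485
CYP2C19: 0.23 × 4.6 = 1.058
CYP2B6: 0.26 × 0.47 = 0.1222
Other: 0.24 (unchanged)
Relative clearance = 1.485 + 1.058 + 0.1222 + 0.24 = 2.9052.
Dividing the baseline by the relative clearance: 48.9 / 2.9052 = 16.8 ng/mL.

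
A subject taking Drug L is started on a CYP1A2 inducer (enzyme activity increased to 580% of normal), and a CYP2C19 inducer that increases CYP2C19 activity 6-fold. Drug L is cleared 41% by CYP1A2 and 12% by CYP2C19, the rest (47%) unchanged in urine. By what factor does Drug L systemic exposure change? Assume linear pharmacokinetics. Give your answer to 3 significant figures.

CYP1A2: 0.41 × 5.8 = 2.378
CYP2C19: 0.12 × 6 = 0.72
Other: 0.47 (unchanged)
New clearance relative to baseline: 2.378 + 0.72 + 0.47 = 3.568.
Systemic exposure ∝ 1/CL: fold-change = 1 / 3.568 = 0.280.

0.280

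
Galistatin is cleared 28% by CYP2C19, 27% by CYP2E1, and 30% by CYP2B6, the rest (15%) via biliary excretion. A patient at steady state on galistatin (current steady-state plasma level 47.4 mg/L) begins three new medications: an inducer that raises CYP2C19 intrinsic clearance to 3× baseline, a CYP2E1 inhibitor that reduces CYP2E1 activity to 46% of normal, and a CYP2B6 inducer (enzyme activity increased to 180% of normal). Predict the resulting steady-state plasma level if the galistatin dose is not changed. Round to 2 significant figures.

29 mg/L

The CYP2C19 pathway (28% of clearance) increases to 3× activity: 0.28 × 3 = 0.84.
The CYP2E1 pathway (27% of clearance) drops to 0.46× activity: 0.27 × 0.46 = 0.1242.
The CYP2B6 pathway (30% of clearance) is boosted to 1.8× activity: 0.3 × 1.8 = 0.54.
Non-CYP routes (15%) are unchanged.
New clearance relative to baseline: 0.84 + 0.1242 + 0.54 + 0.15 = 1.6542.
New steady-state plasma level = 47.4 / 1.6542 = 29 mg/L (concentration scales inversely with clearance).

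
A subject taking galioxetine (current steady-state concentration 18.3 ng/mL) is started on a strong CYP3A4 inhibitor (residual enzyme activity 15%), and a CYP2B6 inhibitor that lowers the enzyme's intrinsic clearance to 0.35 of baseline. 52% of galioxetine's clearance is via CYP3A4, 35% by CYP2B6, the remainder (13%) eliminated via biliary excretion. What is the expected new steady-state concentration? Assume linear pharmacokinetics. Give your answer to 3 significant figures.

55.4 ng/mL

The CYP3A4 pathway (52% of clearance) is reduced to 0.15× activity: 0.52 × 0.15 = 0.078.
The CYP2B6 pathway (35% of clearance) drops to 0.35× activity: 0.35 × 0.35 = 0.1225.
The remaining 13% of clearance is unaffected.
CL_new/CL_old = 0.078 + 0.1225 + 0.13 = 0.3305.
Dividing the baseline by the relative clearance: 18.3 / 0.3305 = 55.4 ng/mL.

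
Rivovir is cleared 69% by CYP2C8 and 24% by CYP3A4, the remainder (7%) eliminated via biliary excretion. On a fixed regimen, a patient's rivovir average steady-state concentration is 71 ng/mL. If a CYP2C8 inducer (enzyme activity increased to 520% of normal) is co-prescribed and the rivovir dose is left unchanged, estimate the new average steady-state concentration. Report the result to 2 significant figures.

18 ng/mL

CYP2C8: 0.69 × 5.2 = 3.588
CYP3A4: 0.24 (unchanged)
Other: 0.07 (unchanged)
CL_new/CL_old = 3.588 + 0.24 + 0.07 = 3.898.
With dosing unchanged, average steady-state concentration scales as 1/CL: 71 / 3.898 = 18 ng/mL.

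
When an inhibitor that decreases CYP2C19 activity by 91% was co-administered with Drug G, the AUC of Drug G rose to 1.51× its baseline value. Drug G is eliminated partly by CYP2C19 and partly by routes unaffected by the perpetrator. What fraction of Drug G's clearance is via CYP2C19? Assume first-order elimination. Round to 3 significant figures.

CL'/CL = 1 / 1.51 = 0.6623
0.09·fm + (1 − fm) = 0.6623
fm = (0.6623 − 1) / (0.09 − 1) = 0.371

0.371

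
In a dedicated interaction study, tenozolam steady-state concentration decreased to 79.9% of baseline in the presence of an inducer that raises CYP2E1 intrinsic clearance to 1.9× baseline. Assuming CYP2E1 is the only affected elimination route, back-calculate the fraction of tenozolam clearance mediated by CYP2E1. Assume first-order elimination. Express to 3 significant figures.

0.280

Let x = fm,CYP2E1. Because steady-state concentration ∝ 1/CL, relative clearance rose to 1/0.799 = 1.252.
Setting x·1.9 + (1 − x) = 1.252 and solving: x = (1.252 − 1)/(1.9 − 1) = 0.280.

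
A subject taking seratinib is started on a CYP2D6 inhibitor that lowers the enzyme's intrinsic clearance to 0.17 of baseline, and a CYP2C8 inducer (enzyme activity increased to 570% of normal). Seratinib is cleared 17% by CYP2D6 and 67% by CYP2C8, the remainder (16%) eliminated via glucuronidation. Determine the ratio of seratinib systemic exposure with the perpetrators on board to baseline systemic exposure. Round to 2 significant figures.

The CYP2D6 pathway (17% of clearance) is reduced to 0.17× activity: 0.17 × 0.17 = 0.0289.
The CYP2C8 pathway (67% of clearance) is boosted to 5.7× activity: 0.67 × 5.7 = 3.819.
The remaining 16% of clearance is unaffected.
Relative clearance = 0.0289 + 3.819 + 0.16 = 4.0079.
Net systemic exposure ratio = 1 / 4.0079 = 0.25.

0.25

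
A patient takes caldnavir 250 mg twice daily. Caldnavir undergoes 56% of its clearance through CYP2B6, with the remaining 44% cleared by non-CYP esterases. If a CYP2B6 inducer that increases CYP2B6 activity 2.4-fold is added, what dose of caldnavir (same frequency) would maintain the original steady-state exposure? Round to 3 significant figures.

446 mg

CYP2B6: 0.56 × 2.4 = 1.344
Other: 0.44 (unchanged)
New clearance relative to baseline: 1.344 + 0.44 = 1.784.
To maintain the same steady-state level, dose must scale with clearance: new dose = 250 × 1.784 = 446 mg.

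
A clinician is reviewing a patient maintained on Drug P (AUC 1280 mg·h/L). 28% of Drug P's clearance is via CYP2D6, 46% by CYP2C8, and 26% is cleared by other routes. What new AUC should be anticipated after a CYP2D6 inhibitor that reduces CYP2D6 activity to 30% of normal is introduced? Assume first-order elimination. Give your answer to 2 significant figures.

The CYP2D6 pathway (28% of clearance) is reduced to 0.3× activity: 0.28 × 0.3 = 0.084.
CYP2C8 (46%) and the residual 26% are unaffected.
New clearance relative to baseline: 0.084 + 0.46 + 0.26 = 0.804.
With dosing unchanged, AUC scales as 1/CL: 1280 / 0.804 = 1.6 × 10³ mg·h/L.

1.6 × 10³ mg·h/L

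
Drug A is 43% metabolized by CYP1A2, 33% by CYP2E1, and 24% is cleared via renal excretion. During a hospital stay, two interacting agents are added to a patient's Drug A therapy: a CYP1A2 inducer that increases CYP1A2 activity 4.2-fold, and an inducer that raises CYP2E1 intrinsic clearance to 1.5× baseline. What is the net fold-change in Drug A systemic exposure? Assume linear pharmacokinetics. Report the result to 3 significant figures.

0.394

CYP1A2: 0.43 × 4.2 = 1.806
CYP2E1: 0.33 × 1.5 = 0.495
Other: 0.24 (unchanged)
New clearance relative to baseline: 1.806 + 0.495 + 0.24 = 2.541.
Net systemic exposure ratio = 1 / 2.541 = 0.394.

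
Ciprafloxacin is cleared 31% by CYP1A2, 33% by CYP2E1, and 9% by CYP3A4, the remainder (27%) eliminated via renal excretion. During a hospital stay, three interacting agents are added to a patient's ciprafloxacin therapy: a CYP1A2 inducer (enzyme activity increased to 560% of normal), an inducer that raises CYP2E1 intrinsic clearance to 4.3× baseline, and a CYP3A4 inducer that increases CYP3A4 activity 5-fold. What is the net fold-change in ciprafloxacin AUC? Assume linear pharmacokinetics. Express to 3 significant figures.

0.258

CYP1A2: 0.31 × 5.6 = 1.736
CYP2E1: 0.33 × 4.3 = 1.419
CYP3A4: 0.09 × 5 = 0.45
Other: 0.27 (unchanged)
New clearance relative to baseline: 1.736 + 1.419 + 0.45 + 0.27 = 3.875.
Net AUC ratio = 1 / 3.875 = 0.258.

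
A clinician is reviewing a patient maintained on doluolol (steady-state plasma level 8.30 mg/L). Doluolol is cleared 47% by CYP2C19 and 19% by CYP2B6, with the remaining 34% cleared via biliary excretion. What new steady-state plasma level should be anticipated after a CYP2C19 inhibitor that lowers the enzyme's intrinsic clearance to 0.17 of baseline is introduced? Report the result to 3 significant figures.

13.6 mg/L

The CYP2C19 pathway (47% of clearance) is reduced to 0.17× activity: 0.47 × 0.17 = 0.0799.
CYP2B6 (19%) and the residual 34% are unaffected.
New clearance relative to baseline: 0.0799 + 0.19 + 0.34 = 0.6099.
With dosing unchanged, steady-state plasma level scales as 1/CL: 8.30 / 0.6099 = 13.6 mg/L.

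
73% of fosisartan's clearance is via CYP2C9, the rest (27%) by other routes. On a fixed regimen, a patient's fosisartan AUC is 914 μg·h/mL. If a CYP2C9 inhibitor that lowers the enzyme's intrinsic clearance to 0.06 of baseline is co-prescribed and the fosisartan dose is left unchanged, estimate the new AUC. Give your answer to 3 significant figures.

CYP2C9: 0.73 × 0.06 = 0.0438
Other: 0.27 (unchanged)
CL_new/CL_old = 0.0438 + 0.27 = 0.3138.
With dosing unchanged, AUC scales as 1/CL: 914 / 0.3138 = 2.91 × 10³ μg·h/mL.

2.91 × 10³ μg·h/mL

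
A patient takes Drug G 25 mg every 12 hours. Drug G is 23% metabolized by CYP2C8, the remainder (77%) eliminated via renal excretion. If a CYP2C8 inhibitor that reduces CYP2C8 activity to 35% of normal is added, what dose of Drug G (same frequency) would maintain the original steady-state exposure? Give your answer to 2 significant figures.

CYP2C8: 0.23 × 0.35 = 0.0805
Other: 0.77 (unchanged)
Relative clearance = 0.0805 + 0.77 = 0.8505.
To maintain the same steady-state level, dose must scale with clearance: new dose = 25 × 0.8505 = 21 mg.

21 mg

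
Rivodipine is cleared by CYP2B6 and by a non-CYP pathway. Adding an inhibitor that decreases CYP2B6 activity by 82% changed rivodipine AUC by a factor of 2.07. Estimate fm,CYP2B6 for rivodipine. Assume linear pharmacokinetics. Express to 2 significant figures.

0.63

CL'/CL = 1 / 2.07 = 0.4831
0.18·fm + (1 − fm) = 0.4831
fm = (0.4831 − 1) / (0.18 − 1) = 0.63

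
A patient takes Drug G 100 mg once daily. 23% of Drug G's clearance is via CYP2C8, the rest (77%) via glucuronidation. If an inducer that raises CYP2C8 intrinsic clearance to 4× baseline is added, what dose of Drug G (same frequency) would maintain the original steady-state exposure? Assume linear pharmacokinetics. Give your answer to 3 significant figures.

CYP2C8: 0.23 × 4 = 0.92
Other: 0.77 (unchanged)
CL_new/CL_old = 0.92 + 0.77 = 1.69.
Css,avg = (dose rate)/CL, so holding Css fixed requires dose ∝ CL: 100 × 1.69 = 169 mg.

169 mg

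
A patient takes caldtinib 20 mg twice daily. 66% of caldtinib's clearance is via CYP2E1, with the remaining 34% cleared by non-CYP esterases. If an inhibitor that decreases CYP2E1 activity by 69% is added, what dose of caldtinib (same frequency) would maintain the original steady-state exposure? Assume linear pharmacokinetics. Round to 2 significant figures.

CYP2E1: 0.66 × 0.31 = 0.2046
Other: 0.34 (unchanged)
CL_new/CL_old = 0.2046 + 0.34 = 0.5446.
Exposure is unchanged when dose changes in proportion to clearance. New dose = 20 mg × 0.5446 = 11 mg.

11 mg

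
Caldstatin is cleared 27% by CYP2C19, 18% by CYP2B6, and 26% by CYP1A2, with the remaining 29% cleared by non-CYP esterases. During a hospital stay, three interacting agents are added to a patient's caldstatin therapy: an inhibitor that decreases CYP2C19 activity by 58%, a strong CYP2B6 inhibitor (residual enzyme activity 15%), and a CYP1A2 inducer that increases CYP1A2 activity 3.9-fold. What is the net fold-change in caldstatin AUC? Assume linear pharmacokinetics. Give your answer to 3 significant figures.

CYP2C19: 0.27 × 0.42 = 0.1134
CYP2B6: 0.18 × 0.15 = 0.027
CYP1A2: 0.26 × 3.9 = 1.014
Other: 0.29 (unchanged)
New clearance relative to baseline: 0.1134 + 0.027 + 1.014 + 0.29 = 1.4444.
Because AUC varies inversely with clearance, the combined effect is 1 / 1.4444 = 0.692.

0.692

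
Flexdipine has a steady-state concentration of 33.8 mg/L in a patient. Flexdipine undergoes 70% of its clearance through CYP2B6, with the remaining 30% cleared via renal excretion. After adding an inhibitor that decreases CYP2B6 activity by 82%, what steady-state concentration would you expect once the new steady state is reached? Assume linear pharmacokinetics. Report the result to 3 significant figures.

CYP2B6: 0.7 × 0.18 = 0.126
Other: 0.3 (unchanged)
New clearance relative to baseline: 0.126 + 0.3 = 0.426.
New steady-state concentration = baseline ÷ relative clearance = 33.8 / 0.426 = 79.3 mg/L.

79.3 mg/L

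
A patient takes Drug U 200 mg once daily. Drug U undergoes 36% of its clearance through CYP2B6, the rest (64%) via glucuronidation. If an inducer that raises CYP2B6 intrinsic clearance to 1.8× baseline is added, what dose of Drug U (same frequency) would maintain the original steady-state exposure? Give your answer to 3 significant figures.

258 mg

CYP2B6: 0.36 × 1.8 = 0.648
Other: 0.64 (unchanged)
New clearance relative to baseline: 0.648 + 0.64 = 1.288.
To maintain the same steady-state level, dose must scale with clearance: new dose = 200 × 1.288 = 258 mg.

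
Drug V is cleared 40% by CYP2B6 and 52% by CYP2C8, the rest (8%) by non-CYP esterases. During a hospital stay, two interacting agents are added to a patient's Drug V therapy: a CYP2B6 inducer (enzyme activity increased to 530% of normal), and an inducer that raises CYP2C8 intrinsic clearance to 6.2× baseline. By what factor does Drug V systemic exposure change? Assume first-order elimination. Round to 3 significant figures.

0.184

The CYP2B6 pathway (40% of clearance) increases to 5.3× activity: 0.4 × 5.3 = 2.12.
The CYP2C8 pathway (52% of clearance) increases to 6.2× activity: 0.52 × 6.2 = 3.224.
Non-CYP routes (8%) are unchanged.
Relative clearance = 2.12 + 3.224 + 0.08 = 5.424.
Systemic exposure ∝ 1/CL: fold-change = 1 / 5.424 = 0.184.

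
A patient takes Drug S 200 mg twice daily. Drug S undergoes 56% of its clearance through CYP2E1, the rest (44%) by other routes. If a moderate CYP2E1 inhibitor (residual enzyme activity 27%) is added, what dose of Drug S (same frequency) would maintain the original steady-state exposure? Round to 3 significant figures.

CYP2E1: 0.56 × 0.27 = 0.1512
Other: 0.44 (unchanged)
Relative clearance = 0.1512 + 0.44 = 0.5912.
Exposure is unchanged when dose changes in proportion to clearance. New dose = 200 mg × 0.5912 = 118 mg.

118 mg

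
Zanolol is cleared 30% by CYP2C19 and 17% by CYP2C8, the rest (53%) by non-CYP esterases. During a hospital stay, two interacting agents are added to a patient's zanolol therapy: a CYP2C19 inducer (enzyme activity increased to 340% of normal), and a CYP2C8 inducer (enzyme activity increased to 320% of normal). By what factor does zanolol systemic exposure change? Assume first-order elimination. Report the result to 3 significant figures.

0.478

The CYP2C19 pathway (30% of clearance) rises to 3.4× activity: 0.3 × 3.4 = 1.02.
The CYP2C8 pathway (17% of clearance) increases to 3.2× activity: 0.17 × 3.2 = 0.544.
Non-CYP routes (53%) are unchanged.
CL_new/CL_old = 1.02 + 0.544 + 0.53 = 2.094.
Systemic exposure ∝ 1/CL: fold-change = 1 / 2.094 = 0.478.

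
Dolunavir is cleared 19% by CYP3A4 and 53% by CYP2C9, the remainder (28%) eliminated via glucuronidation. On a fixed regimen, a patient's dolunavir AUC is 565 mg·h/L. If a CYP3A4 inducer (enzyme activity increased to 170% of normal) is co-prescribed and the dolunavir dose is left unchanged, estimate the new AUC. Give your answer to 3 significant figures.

The CYP3A4 pathway (19% of clearance) is boosted to 1.7× activity: 0.19 × 1.7 = 0.323.
CYP2C9 (53%) and the residual 28% are unaffected.
Relative clearance = 0.323 + 0.53 + 0.28 = 1.133.
New AUC = baseline ÷ relative clearance = 565 / 1.133 = 499 mg·h/L.

499 mg·h/L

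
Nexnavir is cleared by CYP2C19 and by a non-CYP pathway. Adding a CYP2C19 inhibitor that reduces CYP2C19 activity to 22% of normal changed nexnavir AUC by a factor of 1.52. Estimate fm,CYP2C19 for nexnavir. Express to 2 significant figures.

0.44

Let x = fm,CYP2C19. Because AUC ∝ 1/CL, relative clearance fell to 1/1.52 = 0.6579.
Only the CYP2C19 route changed, so 0.6579 = x·0.22 + (1 − x), giving x = 0.44.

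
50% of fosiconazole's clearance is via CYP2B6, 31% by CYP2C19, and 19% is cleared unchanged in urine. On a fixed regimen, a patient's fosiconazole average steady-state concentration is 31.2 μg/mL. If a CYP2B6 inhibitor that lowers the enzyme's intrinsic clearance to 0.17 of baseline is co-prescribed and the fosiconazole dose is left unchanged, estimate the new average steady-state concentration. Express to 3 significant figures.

53.3 μg/mL

The CYP2B6 pathway (50% of clearance) drops to 0.17× activity: 0.5 × 0.17 = 0.085.
CYP2C19 (31%) and the residual 19% are unaffected.
New clearance relative to baseline: 0.085 + 0.31 + 0.19 = 0.585.
With dosing unchanged, average steady-state concentration scales as 1/CL: 31.2 / 0.585 = 53.3 μg/mL.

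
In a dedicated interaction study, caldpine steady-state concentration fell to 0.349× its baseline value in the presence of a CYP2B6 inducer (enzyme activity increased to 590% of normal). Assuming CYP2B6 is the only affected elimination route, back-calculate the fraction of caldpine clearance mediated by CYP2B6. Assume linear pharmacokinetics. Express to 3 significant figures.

CL'/CL = 1 / 0.349 = 2.865
5.9·fm + (1 − fm) = 2.865
fm = (2.865 − 1) / (5.9 − 1) = 0.381

0.381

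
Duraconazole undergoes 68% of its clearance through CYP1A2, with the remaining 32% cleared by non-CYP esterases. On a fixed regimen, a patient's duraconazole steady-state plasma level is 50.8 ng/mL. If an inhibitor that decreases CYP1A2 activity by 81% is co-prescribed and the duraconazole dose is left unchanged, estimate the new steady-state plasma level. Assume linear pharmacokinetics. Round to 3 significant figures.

The CYP1A2 pathway (68% of clearance) drops to 0.19× activity: 0.68 × 0.19 = 0.1292.
The remaining 32% of clearance is unaffected.
Relative clearance = 0.1292 + 0.32 = 0.4492.
New steady-state plasma level = baseline ÷ relative clearance = 50.8 / 0.4492 = 113 ng/mL.

113 ng/mL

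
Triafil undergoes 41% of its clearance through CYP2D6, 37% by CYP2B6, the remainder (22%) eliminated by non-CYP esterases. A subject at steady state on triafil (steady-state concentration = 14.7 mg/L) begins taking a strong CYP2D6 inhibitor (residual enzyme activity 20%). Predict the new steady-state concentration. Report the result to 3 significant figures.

CYP2D6: 0.41 × 0.2 = 0.082
CYP2B6: 0.37 (unchanged)
Other: 0.22 (unchanged)
Relative clearance = 0.082 + 0.37 + 0.22 = 0.672.
New steady-state concentration = baseline ÷ relative clearance = 14.7 / 0.672 = 21.9 mg/L.

21.9 mg/L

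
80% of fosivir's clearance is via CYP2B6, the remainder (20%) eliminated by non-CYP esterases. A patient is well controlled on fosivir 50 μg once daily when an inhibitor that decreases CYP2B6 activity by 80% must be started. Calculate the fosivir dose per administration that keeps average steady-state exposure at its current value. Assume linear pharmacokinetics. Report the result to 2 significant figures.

18 μg

The CYP2B6 pathway (80% of clearance) drops to 0.2× activity: 0.8 × 0.2 = 0.16.
The remaining 20% of clearance is unaffected.
Relative clearance = 0.16 + 0.2 = 0.36.
Css,avg = (dose rate)/CL, so holding Css fixed requires dose ∝ CL: 50 × 0.36 = 18 μg.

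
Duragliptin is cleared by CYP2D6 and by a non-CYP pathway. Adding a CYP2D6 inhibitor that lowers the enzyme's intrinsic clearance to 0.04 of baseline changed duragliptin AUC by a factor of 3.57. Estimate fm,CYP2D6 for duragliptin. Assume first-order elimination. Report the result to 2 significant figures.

0.75

CL'/CL = 1 / 3.57 = 0.2801
0.04·fm + (1 − fm) = 0.2801
fm = (0.2801 − 1) / (0.04 − 1) = 0.75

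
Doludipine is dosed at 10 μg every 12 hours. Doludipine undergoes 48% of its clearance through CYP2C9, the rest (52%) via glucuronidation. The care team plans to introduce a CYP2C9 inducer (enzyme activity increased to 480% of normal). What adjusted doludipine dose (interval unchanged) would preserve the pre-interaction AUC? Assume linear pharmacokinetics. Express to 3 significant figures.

The CYP2C9 pathway (48% of clearance) is boosted to 4.8× activity: 0.48 × 4.8 = 2.304.
The remaining 52% of clearance is unaffected.
CL_new/CL_old = 2.304 + 0.52 = 2.824.
Exposure is unchanged when dose changes in proportion to clearance. New dose = 10 μg × 2.824 = 28.2 μg.

28.2 μg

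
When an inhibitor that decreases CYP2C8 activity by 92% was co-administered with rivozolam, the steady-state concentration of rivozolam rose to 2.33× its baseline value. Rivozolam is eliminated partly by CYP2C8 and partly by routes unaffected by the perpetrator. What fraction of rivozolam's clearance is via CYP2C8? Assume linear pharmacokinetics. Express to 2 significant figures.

CL'/CL = 1 / 2.33 = 0.4292
0.08·fm + (1 − fm) = 0.4292
fm = (0.4292 − 1) / (0.08 − 1) = 0.62

0.62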